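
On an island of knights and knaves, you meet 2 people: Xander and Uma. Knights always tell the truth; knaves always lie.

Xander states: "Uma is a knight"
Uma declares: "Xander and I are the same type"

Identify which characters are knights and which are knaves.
Xander is a knight.
Uma is a knight.

Verification:
- Xander (knight) says "Uma is a knight" - this is TRUE because Uma is a knight.
- Uma (knight) says "Xander and I are the same type" - this is TRUE because Uma is a knight and Xander is a knight.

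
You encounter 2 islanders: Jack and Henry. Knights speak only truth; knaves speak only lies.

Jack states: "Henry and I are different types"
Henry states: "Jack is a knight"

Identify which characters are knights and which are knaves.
Jack is a knave.
Henry is a knave.

Verification:
- Jack (knave) says "Henry and I are different types" - this is FALSE (a lie) because Jack is a knave and Henry is a knave.
- Henry (knave) says "Jack is a knight" - this is FALSE (a lie) because Jack is a knave.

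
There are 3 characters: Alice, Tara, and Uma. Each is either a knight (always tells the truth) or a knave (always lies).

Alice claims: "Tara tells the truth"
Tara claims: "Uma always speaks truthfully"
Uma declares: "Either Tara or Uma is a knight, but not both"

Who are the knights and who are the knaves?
Alice is a knave.
Tara is a knave.
Uma is a knave.

Verification:
- Alice (knave) says "Tara tells the truth" - this is FALSE (a lie) because Tara is a knave.
- Tara (knave) says "Uma always speaks truthfully" - this is FALSE (a lie) because Uma is a knave.
- Uma (knave) says "Either Tara or Uma is a knight, but not both" - this is FALSE (a lie) because Tara is a knave and Uma is a knave.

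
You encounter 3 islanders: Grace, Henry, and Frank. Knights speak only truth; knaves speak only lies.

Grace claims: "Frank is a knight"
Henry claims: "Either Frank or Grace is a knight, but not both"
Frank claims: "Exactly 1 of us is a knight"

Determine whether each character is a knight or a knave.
Grace is a knave.
Henry is a knave.
Frank is a knave.

Verification:
- Grace (knave) says "Frank is a knight" - this is FALSE (a lie) because Frank is a knave.
- Henry (knave) says "Either Frank or Grace is a knight, but not both" - this is FALSE (a lie) because Frank is a knave and Grace is a knave.
- Frank (knave) says "Exactly 1 of us is a knight" - this is FALSE (a lie) because there are 0 knights.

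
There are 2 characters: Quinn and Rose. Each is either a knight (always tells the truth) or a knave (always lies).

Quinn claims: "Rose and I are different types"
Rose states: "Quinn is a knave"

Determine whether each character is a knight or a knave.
Quinn is a knight.
Rose is a knave.

Verification:
- Quinn (knight) says "Rose and I are different types" - this is TRUE because Quinn is a knight and Rose is a knave.
- Rose (knave) says "Quinn is a knave" - this is FALSE (a lie) because Quinn is a knight.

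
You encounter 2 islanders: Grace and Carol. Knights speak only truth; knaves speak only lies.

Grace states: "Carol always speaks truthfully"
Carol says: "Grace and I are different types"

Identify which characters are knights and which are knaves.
Grace is a knave.
Carol is a knave.

Verification:
- Grace (knave) says "Carol always speaks truthfully" - this is FALSE (a lie) because Carol is a knave.
- Carol (knave) says "Grace and I are different types" - this is FALSE (a lie) because Carol is a knave and Grace is a knave.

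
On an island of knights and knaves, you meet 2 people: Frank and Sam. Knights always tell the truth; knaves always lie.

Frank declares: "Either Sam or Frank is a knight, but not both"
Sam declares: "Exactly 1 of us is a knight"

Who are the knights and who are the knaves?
Frank is a knave.
Sam is a knave.

Verification:
- Frank (knave) says "Either Sam or Frank is a knight, but not both" - this is FALSE (a lie) because Sam is a knave and Frank is a knave.
- Sam (knave) says "Exactly 1 of us is a knight" - this is FALSE (a lie) because there are 0 knights.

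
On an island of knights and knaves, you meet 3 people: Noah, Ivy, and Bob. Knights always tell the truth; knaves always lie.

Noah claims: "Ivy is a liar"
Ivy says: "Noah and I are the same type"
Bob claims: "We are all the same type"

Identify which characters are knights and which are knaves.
Noah is a knight.
Ivy is a knave.
Bob is a knave.

Verification:
- Noah (knight) says "Ivy is a liar" - this is TRUE because Ivy is a knave.
- Ivy (knave) says "Noah and I are the same type" - this is FALSE (a lie) because Ivy is a knave and Noah is a knight.
- Bob (knave) says "We are all the same type" - this is FALSE (a lie) because Noah is a knight and Ivy and Bob are knaves.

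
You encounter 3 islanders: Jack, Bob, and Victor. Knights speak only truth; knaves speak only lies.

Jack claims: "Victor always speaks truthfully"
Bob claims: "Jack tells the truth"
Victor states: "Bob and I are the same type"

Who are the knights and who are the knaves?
Jack is a knight.
Bob is a knight.
Victor is a knight.

Verification:
- Jack (knight) says "Victor always speaks truthfully" - this is TRUE because Victor is a knight.
- Bob (knight) says "Jack tells the truth" - this is TRUE because Jack is a knight.
- Victor (knight) says "Bob and I are the same type" - this is TRUE because Victor is a knight and Bob is a knight.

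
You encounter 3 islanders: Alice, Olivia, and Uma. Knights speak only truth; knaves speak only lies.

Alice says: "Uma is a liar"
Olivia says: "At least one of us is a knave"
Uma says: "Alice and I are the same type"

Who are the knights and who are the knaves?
Alice is a knight.
Olivia is a knight.
Uma is a knave.

Verification:
- Alice (knight) says "Uma is a liar" - this is TRUE because Uma is a knave.
- Olivia (knight) says "At least one of us is a knave" - this is TRUE because Uma is a knave.
- Uma (knave) says "Alice and I are the same type" - this is FALSE (a lie) because Uma is a knave and Alice is a knight.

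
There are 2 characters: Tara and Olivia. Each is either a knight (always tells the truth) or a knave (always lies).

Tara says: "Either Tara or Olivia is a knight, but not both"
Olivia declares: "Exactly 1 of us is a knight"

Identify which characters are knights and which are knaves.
Tara is a knave.
Olivia is a knave.

Verification:
- Tara (knave) says "Either Tara or Olivia is a knight, but not both" - this is FALSE (a lie) because Tara is a knave and Olivia is a knave.
- Olivia (knave) says "Exactly 1 of us is a knight" - this is FALSE (a lie) because there are 0 knights.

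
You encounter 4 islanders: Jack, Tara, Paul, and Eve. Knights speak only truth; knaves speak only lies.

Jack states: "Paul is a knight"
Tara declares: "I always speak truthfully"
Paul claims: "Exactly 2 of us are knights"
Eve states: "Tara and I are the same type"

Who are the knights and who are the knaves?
Jack is a knave.
Tara is a knight.
Paul is a knave.
Eve is a knave.

Verification:
- Jack (knave) says "Paul is a knight" - this is FALSE (a lie) because Paul is a knave.
- Tara (knight) says "I always speak truthfully" - this is TRUE because Tara is a knight.
- Paul (knave) says "Exactly 2 of us are knights" - this is FALSE (a lie) because there are 1 knights.
- Eve (knave) says "Tara and I are the same type" - this is FALSE (a lie) because Eve is a knave and Tara is a knight.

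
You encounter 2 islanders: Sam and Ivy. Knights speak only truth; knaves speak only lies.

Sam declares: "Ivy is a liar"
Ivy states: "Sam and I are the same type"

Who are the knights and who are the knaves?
Sam is a knight.
Ivy is a knave.

Verification:
- Sam (knight) says "Ivy is a liar" - this is TRUE because Ivy is a knave.
- Ivy (knave) says "Sam and I are the same type" - this is FALSE (a lie) because Ivy is a knave and Sam is a knight.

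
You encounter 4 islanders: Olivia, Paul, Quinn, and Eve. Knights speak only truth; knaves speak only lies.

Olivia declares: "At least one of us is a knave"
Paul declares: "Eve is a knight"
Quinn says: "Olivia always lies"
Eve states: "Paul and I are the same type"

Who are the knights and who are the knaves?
Olivia is a knight.
Paul is a knight.
Quinn is a knave.
Eve is a knight.

Verification:
- Olivia (knight) says "At least one of us is a knave" - this is TRUE because Quinn is a knave.
- Paul (knight) says "Eve is a knight" - this is TRUE because Eve is a knight.
- Quinn (knave) says "Olivia always lies" - this is FALSE (a lie) because Olivia is a knight.
- Eve (knight) says "Paul and I are the same type" - this is TRUE because Eve is a knight and Paul is a knight.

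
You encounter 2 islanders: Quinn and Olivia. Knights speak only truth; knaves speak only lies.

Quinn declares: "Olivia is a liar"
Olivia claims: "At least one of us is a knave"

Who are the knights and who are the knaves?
Quinn is a knave.
Olivia is a knight.

Verification:
- Quinn (knave) says "Olivia is a liar" - this is FALSE (a lie) because Olivia is a knight.
- Olivia (knight) says "At least one of us is a knave" - this is TRUE because Quinn is a knave.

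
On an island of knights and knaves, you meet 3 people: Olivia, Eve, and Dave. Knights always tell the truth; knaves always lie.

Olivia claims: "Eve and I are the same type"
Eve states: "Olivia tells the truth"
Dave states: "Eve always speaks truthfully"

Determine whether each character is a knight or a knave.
Olivia is a knight.
Eve is a knight.
Dave is a knight.

Verification:
- Olivia (knight) says "Eve and I are the same type" - this is TRUE because Olivia is a knight and Eve is a knight.
- Eve (knight) says "Olivia tells the truth" - this is TRUE because Olivia is a knight.
- Dave (knight) says "Eve always speaks truthfully" - this is TRUE because Eve is a knight.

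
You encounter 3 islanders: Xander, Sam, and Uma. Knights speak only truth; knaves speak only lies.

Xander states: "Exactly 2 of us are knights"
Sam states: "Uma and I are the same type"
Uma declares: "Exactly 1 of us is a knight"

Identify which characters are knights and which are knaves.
Xander is a knave.
Sam is a knave.
Uma is a knight.

Verification:
- Xander (knave) says "Exactly 2 of us are knights" - this is FALSE (a lie) because there are 1 knights.
- Sam (knave) says "Uma and I are the same type" - this is FALSE (a lie) because Sam is a knave and Uma is a knight.
- Uma (knight) says "Exactly 1 of us is a knight" - this is TRUE because there are 1 knights.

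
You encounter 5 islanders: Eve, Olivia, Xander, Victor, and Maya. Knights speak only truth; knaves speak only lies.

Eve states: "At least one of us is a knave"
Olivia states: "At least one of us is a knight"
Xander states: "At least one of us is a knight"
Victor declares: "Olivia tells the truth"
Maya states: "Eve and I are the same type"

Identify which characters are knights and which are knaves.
Eve is a knight.
Olivia is a knight.
Xander is a knight.
Victor is a knight.
Maya is a knave.

Verification:
- Eve (knight) says "At least one of us is a knave" - this is TRUE because Maya is a knave.
- Olivia (knight) says "At least one of us is a knight" - this is TRUE because Eve, Olivia, Xander, and Victor are knights.
- Xander (knight) says "At least one of us is a knight" - this is TRUE because Eve, Olivia, Xander, and Victor are knights.
- Victor (knight) says "Olivia tells the truth" - this is TRUE because Olivia is a knight.
- Maya (knave) says "Eve and I are the same type" - this is FALSE (a lie) because Maya is a knave and Eve is a knight.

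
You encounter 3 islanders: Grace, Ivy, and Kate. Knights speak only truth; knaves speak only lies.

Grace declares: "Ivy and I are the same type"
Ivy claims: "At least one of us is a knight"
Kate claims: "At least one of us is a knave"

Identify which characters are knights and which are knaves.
Grace is a knave.
Ivy is a knight.
Kate is a knight.

Verification:
- Grace (knave) says "Ivy and I are the same type" - this is FALSE (a lie) because Grace is a knave and Ivy is a knight.
- Ivy (knight) says "At least one of us is a knight" - this is TRUE because Ivy and Kate are knights.
- Kate (knight) says "At least one of us is a knave" - this is TRUE because Grace is a knave.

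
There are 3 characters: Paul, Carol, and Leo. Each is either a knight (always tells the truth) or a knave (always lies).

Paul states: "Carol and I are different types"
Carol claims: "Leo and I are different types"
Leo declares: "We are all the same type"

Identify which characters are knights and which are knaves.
Paul is a knight.
Carol is a knave.
Leo is a knave.

Verification:
- Paul (knight) says "Carol and I are different types" - this is TRUE because Paul is a knight and Carol is a knave.
- Carol (knave) says "Leo and I are different types" - this is FALSE (a lie) because Carol is a knave and Leo is a knave.
- Leo (knave) says "We are all the same type" - this is FALSE (a lie) because Paul is a knight and Carol and Leo are knaves.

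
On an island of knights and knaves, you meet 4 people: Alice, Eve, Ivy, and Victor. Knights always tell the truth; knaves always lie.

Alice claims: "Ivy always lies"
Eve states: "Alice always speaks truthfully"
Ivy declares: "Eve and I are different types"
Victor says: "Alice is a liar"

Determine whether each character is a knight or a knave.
Alice is a knave.
Eve is a knave.
Ivy is a knight.
Victor is a knight.

Verification:
- Alice (knave) says "Ivy always lies" - this is FALSE (a lie) because Ivy is a knight.
- Eve (knave) says "Alice always speaks truthfully" - this is FALSE (a lie) because Alice is a knave.
- Ivy (knight) says "Eve and I are different types" - this is TRUE because Ivy is a knight and Eve is a knave.
- Victor (knight) says "Alice is a liar" - this is TRUE because Alice is a knave.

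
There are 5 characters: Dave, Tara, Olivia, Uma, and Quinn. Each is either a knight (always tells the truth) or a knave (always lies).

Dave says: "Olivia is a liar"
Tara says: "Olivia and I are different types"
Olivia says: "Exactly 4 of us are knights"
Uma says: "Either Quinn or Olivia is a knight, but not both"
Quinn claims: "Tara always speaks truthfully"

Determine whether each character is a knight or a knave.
Dave is a knight.
Tara is a knave.
Olivia is a knave.
Uma is a knave.
Quinn is a knave.

Verification:
- Dave (knight) says "Olivia is a liar" - this is TRUE because Olivia is a knave.
- Tara (knave) says "Olivia and I are different types" - this is FALSE (a lie) because Tara is a knave and Olivia is a knave.
- Olivia (knave) says "Exactly 4 of us are knights" - this is FALSE (a lie) because there are 1 knights.
- Uma (knave) says "Either Quinn or Olivia is a knight, but not both" - this is FALSE (a lie) because Quinn is a knave and Olivia is a knave.
- Quinn (knave) says "Tara always speaks truthfully" - this is FALSE (a lie) because Tara is a knave.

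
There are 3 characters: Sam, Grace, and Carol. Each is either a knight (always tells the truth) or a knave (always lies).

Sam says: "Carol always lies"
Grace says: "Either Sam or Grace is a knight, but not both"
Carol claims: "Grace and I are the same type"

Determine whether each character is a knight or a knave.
Sam is a knave.
Grace is a knight.
Carol is a knight.

Verification:
- Sam (knave) says "Carol always lies" - this is FALSE (a lie) because Carol is a knight.
- Grace (knight) says "Either Sam or Grace is a knight, but not both" - this is TRUE because Sam is a knave and Grace is a knight.
- Carol (knight) says "Grace and I are the same type" - this is TRUE because Carol is a knight and Grace is a knight.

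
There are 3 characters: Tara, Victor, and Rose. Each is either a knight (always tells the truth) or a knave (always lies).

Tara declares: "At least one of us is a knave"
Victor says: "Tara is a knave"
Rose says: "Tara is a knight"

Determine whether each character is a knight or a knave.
Tara is a knight.
Victor is a knave.
Rose is a knight.

Verification:
- Tara (knight) says "At least one of us is a knave" - this is TRUE because Victor is a knave.
- Victor (knave) says "Tara is a knave" - this is FALSE (a lie) because Tara is a knight.
- Rose (knight) says "Tara is a knight" - this is TRUE because Tara is a knight.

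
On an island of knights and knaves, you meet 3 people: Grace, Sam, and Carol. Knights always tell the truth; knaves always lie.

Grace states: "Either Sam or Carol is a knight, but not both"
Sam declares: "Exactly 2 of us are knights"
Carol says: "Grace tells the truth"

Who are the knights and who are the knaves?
Grace is a knave.
Sam is a knave.
Carol is a knave.

Verification:
- Grace (knave) says "Either Sam or Carol is a knight, but not both" - this is FALSE (a lie) because Sam is a knave and Carol is a knave.
- Sam (knave) says "Exactly 2 of us are knights" - this is FALSE (a lie) because there are 0 knights.
- Carol (knave) says "Grace tells the truth" - this is FALSE (a lie) because Grace is a knave.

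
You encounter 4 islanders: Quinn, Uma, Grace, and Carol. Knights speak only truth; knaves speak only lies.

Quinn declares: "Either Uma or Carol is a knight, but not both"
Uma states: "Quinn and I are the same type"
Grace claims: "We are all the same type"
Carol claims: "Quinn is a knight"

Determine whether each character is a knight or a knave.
Quinn is a knight.
Uma is a knave.
Grace is a knave.
Carol is a knight.

Verification:
- Quinn (knight) says "Either Uma or Carol is a knight, but not both" - this is TRUE because Uma is a knave and Carol is a knight.
- Uma (knave) says "Quinn and I are the same type" - this is FALSE (a lie) because Uma is a knave and Quinn is a knight.
- Grace (knave) says "We are all the same type" - this is FALSE (a lie) because Quinn and Carol are knights and Uma and Grace are knaves.
- Carol (knight) says "Quinn is a knight" - this is TRUE because Quinn is a knight.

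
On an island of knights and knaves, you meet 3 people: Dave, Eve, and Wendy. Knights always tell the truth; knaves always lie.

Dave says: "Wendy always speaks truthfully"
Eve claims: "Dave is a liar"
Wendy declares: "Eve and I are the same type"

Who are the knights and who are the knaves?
Dave is a knave.
Eve is a knight.
Wendy is a knave.

Verification:
- Dave (knave) says "Wendy always speaks truthfully" - this is FALSE (a lie) because Wendy is a knave.
- Eve (knight) says "Dave is a liar" - this is TRUE because Dave is a knave.
- Wendy (knave) says "Eve and I are the same type" - this is FALSE (a lie) because Wendy is a knave and Eve is a knight.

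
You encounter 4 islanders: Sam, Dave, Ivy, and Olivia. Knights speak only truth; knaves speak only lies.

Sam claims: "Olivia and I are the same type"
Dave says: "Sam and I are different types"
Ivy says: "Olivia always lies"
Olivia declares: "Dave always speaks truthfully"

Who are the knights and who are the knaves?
Sam is a knave.
Dave is a knight.
Ivy is a knave.
Olivia is a knight.

Verification:
- Sam (knave) says "Olivia and I are the same type" - this is FALSE (a lie) because Sam is a knave and Olivia is a knight.
- Dave (knight) says "Sam and I are different types" - this is TRUE because Dave is a knight and Sam is a knave.
- Ivy (knave) says "Olivia always lies" - this is FALSE (a lie) because Olivia is a knight.
- Olivia (knight) says "Dave always speaks truthfully" - this is TRUE because Dave is a knight.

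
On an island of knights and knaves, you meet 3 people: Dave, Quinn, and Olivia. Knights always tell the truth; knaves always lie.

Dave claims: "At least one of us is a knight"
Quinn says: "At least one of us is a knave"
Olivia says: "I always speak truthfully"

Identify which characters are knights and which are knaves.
Dave is a knight.
Quinn is a knight.
Olivia is a knave.

Verification:
- Dave (knight) says "At least one of us is a knight" - this is TRUE because Dave and Quinn are knights.
- Quinn (knight) says "At least one of us is a knave" - this is TRUE because Olivia is a knave.
- Olivia (knave) says "I always speak truthfully" - this is FALSE (a lie) because Olivia is a knave.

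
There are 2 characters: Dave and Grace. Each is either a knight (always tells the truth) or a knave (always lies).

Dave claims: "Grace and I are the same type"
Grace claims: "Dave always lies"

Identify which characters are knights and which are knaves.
Dave is a knave.
Grace is a knight.

Verification:
- Dave (knave) says "Grace and I are the same type" - this is FALSE (a lie) because Dave is a knave and Grace is a knight.
- Grace (knight) says "Dave always lies" - this is TRUE because Dave is a knave.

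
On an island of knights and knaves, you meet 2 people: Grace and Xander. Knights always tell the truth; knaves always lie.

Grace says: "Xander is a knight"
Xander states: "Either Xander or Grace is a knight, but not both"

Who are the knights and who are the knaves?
Grace is a knave.
Xander is a knave.

Verification:
- Grace (knave) says "Xander is a knight" - this is FALSE (a lie) because Xander is a knave.
- Xander (knave) says "Either Xander or Grace is a knight, but not both" - this is FALSE (a lie) because Xander is a knave and Grace is a knave.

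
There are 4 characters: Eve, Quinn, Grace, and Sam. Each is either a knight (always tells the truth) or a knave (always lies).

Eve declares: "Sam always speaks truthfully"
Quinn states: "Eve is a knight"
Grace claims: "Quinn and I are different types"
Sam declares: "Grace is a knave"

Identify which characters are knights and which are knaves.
Eve is a knave.
Quinn is a knave.
Grace is a knight.
Sam is a knave.

Verification:
- Eve (knave) says "Sam always speaks truthfully" - this is FALSE (a lie) because Sam is a knave.
- Quinn (knave) says "Eve is a knight" - this is FALSE (a lie) because Eve is a knave.
- Grace (knight) says "Quinn and I are different types" - this is TRUE because Grace is a knight and Quinn is a knave.
- Sam (knave) says "Grace is a knave" - this is FALSE (a lie) because Grace is a knight.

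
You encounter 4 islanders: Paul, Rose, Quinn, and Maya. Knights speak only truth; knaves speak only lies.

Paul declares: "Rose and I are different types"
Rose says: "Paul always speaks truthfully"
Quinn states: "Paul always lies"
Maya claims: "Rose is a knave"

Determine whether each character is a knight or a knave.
Paul is a knave.
Rose is a knave.
Quinn is a knight.
Maya is a knight.

Verification:
- Paul (knave) says "Rose and I are different types" - this is FALSE (a lie) because Paul is a knave and Rose is a knave.
- Rose (knave) says "Paul always speaks truthfully" - this is FALSE (a lie) because Paul is a knave.
- Quinn (knight) says "Paul always lies" - this is TRUE because Paul is a knave.
- Maya (knight) says "Rose is a knave" - this is TRUE because Rose is a knave.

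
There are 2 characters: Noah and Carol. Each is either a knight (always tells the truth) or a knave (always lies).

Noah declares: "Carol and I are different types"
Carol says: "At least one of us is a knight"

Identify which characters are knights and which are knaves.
Noah is a knave.
Carol is a knave.

Verification:
- Noah (knave) says "Carol and I are different types" - this is FALSE (a lie) because Noah is a knave and Carol is a knave.
- Carol (knave) says "At least one of us is a knight" - this is FALSE (a lie) because no one is a knight.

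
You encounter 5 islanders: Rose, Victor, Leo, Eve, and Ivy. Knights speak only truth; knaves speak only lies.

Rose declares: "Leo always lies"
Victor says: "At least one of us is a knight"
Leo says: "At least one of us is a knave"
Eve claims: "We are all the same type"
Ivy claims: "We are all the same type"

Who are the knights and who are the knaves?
Rose is a knave.
Victor is a knight.
Leo is a knight.
Eve is a knave.
Ivy is a knave.

Verification:
- Rose (knave) says "Leo always lies" - this is FALSE (a lie) because Leo is a knight.
- Victor (knight) says "At least one of us is a knight" - this is TRUE because Victor and Leo are knights.
- Leo (knight) says "At least one of us is a knave" - this is TRUE because Rose, Eve, and Ivy are knaves.
- Eve (knave) says "We are all the same type" - this is FALSE (a lie) because Victor and Leo are knights and Rose, Eve, and Ivy are knaves.
- Ivy (knave) says "We are all the same type" - this is FALSE (a lie) because Victor and Leo are knights and Rose, Eve, and Ivy are knaves.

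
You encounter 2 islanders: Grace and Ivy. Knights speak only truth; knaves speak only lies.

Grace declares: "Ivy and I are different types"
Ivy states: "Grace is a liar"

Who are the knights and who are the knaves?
Grace is a knight.
Ivy is a knave.

Verification:
- Grace (knight) says "Ivy and I are different types" - this is TRUE because Grace is a knight and Ivy is a knave.
- Ivy (knave) says "Grace is a liar" - this is FALSE (a lie) because Grace is a knight.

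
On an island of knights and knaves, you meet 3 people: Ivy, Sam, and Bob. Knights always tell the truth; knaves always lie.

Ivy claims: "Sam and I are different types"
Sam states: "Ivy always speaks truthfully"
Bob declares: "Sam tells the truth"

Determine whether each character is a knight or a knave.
Ivy is a knave.
Sam is a knave.
Bob is a knave.

Verification:
- Ivy (knave) says "Sam and I are different types" - this is FALSE (a lie) because Ivy is a knave and Sam is a knave.
- Sam (knave) says "Ivy always speaks truthfully" - this is FALSE (a lie) because Ivy is a knave.
- Bob (knave) says "Sam tells the truth" - this is FALSE (a lie) because Sam is a knave.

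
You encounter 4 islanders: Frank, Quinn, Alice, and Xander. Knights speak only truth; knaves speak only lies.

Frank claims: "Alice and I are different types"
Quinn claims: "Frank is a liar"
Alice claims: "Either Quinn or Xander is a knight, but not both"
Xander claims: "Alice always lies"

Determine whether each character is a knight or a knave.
Frank is a knave.
Quinn is a knight.
Alice is a knave.
Xander is a knight.

Verification:
- Frank (knave) says "Alice and I are different types" - this is FALSE (a lie) because Frank is a knave and Alice is a knave.
- Quinn (knight) says "Frank is a liar" - this is TRUE because Frank is a knave.
- Alice (knave) says "Either Quinn or Xander is a knight, but not both" - this is FALSE (a lie) because Quinn is a knight and Xander is a knight.
- Xander (knight) says "Alice always lies" - this is TRUE because Alice is a knave.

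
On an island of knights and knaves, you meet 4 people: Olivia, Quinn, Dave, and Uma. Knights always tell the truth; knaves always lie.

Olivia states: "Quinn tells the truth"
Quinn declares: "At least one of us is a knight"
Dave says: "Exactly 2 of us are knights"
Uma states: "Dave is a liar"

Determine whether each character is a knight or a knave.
Olivia is a knight.
Quinn is a knight.
Dave is a knave.
Uma is a knight.

Verification:
- Olivia (knight) says "Quinn tells the truth" - this is TRUE because Quinn is a knight.
- Quinn (knight) says "At least one of us is a knight" - this is TRUE because Olivia, Quinn, and Uma are knights.
- Dave (knave) says "Exactly 2 of us are knights" - this is FALSE (a lie) because there are 3 knights.
- Uma (knight) says "Dave is a liar" - this is TRUE because Dave is a knave.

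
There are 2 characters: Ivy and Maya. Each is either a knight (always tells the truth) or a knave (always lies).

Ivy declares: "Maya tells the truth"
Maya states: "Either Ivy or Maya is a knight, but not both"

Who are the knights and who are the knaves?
Ivy is a knave.
Maya is a knave.

Verification:
- Ivy (knave) says "Maya tells the truth" - this is FALSE (a lie) because Maya is a knave.
- Maya (knave) says "Either Ivy or Maya is a knight, but not both" - this is FALSE (a lie) because Ivy is a knave and Maya is a knave.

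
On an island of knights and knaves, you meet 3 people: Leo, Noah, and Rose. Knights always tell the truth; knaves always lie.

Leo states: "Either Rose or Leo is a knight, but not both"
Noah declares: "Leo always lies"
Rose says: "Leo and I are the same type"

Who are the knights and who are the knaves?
Leo is a knight.
Noah is a knave.
Rose is a knave.

Verification:
- Leo (knight) says "Either Rose or Leo is a knight, but not both" - this is TRUE because Rose is a knave and Leo is a knight.
- Noah (knave) says "Leo always lies" - this is FALSE (a lie) because Leo is a knight.
- Rose (knave) says "Leo and I are the same type" - this is FALSE (a lie) because Rose is a knave and Leo is a knight.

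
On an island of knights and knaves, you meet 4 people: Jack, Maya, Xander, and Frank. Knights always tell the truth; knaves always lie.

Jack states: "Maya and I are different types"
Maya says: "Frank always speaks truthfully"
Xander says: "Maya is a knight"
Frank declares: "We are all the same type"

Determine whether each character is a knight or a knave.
Jack is a knight.
Maya is a knave.
Xander is a knave.
Frank is a knave.

Verification:
- Jack (knight) says "Maya and I are different types" - this is TRUE because Jack is a knight and Maya is a knave.
- Maya (knave) says "Frank always speaks truthfully" - this is FALSE (a lie) because Frank is a knave.
- Xander (knave) says "Maya is a knight" - this is FALSE (a lie) because Maya is a knave.
- Frank (knave) says "We are all the same type" - this is FALSE (a lie) because Jack is a knight and Maya, Xander, and Frank are knaves.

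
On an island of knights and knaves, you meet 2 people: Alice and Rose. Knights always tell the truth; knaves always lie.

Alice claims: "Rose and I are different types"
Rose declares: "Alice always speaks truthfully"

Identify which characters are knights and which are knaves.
Alice is a knave.
Rose is a knave.

Verification:
- Alice (knave) says "Rose and I are different types" - this is FALSE (a lie) because Alice is a knave and Rose is a knave.
- Rose (knave) says "Alice always speaks truthfully" - this is FALSE (a lie) because Alice is a knave.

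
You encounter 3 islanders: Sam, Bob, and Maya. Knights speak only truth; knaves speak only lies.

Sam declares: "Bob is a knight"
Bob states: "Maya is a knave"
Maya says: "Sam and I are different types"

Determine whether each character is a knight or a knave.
Sam is a knave.
Bob is a knave.
Maya is a knight.

Verification:
- Sam (knave) says "Bob is a knight" - this is FALSE (a lie) because Bob is a knave.
- Bob (knave) says "Maya is a knave" - this is FALSE (a lie) because Maya is a knight.
- Maya (knight) says "Sam and I are different types" - this is TRUE because Maya is a knight and Sam is a knave.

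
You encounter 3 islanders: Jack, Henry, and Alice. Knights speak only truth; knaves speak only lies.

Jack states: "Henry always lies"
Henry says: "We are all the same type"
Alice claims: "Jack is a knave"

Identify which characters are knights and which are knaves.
Jack is a knight.
Henry is a knave.
Alice is a knave.

Verification:
- Jack (knight) says "Henry always lies" - this is TRUE because Henry is a knave.
- Henry (knave) says "We are all the same type" - this is FALSE (a lie) because Jack is a knight and Henry and Alice are knaves.
- Alice (knave) says "Jack is a knave" - this is FALSE (a lie) because Jack is a knight.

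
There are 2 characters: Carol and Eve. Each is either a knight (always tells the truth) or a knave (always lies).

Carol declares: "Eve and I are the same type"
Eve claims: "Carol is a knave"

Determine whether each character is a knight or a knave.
Carol is a knave.
Eve is a knight.

Verification:
- Carol (knave) says "Eve and I are the same type" - this is FALSE (a lie) because Carol is a knave and Eve is a knight.
- Eve (knight) says "Carol is a knave" - this is TRUE because Carol is a knave.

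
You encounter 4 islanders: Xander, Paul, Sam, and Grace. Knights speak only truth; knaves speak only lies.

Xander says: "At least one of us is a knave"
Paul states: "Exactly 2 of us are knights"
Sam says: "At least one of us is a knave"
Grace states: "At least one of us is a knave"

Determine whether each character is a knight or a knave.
Xander is a knight.
Paul is a knave.
Sam is a knight.
Grace is a knight.

Verification:
- Xander (knight) says "At least one of us is a knave" - this is TRUE because Paul is a knave.
- Paul (knave) says "Exactly 2 of us are knights" - this is FALSE (a lie) because there are 3 knights.
- Sam (knight) says "At least one of us is a knave" - this is TRUE because Paul is a knave.
- Grace (knight) says "At least one of us is a knave" - this is TRUE because Paul is a knave.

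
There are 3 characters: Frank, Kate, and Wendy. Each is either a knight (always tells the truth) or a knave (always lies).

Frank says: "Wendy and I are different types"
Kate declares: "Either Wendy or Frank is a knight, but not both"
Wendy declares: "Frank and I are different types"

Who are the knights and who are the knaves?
Frank is a knave.
Kate is a knave.
Wendy is a knave.

Verification:
- Frank (knave) says "Wendy and I are different types" - this is FALSE (a lie) because Frank is a knave and Wendy is a knave.
- Kate (knave) says "Either Wendy or Frank is a knight, but not both" - this is FALSE (a lie) because Wendy is a knave and Frank is a knave.
- Wendy (knave) says "Frank and I are different types" - this is FALSE (a lie) because Wendy is a knave and Frank is a knave.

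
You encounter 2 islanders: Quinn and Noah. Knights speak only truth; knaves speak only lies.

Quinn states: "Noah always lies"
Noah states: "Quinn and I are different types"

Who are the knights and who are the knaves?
Quinn is a knave.
Noah is a knight.

Verification:
- Quinn (knave) says "Noah always lies" - this is FALSE (a lie) because Noah is a knight.
- Noah (knight) says "Quinn and I are different types" - this is TRUE because Noah is a knight and Quinn is a knave.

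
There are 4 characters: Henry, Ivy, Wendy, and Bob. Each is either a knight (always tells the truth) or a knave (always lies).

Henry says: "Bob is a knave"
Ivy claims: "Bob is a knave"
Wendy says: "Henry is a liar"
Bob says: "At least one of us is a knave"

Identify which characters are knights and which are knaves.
Henry is a knave.
Ivy is a knave.
Wendy is a knight.
Bob is a knight.

Verification:
- Henry (knave) says "Bob is a knave" - this is FALSE (a lie) because Bob is a knight.
- Ivy (knave) says "Bob is a knave" - this is FALSE (a lie) because Bob is a knight.
- Wendy (knight) says "Henry is a liar" - this is TRUE because Henry is a knave.
- Bob (knight) says "At least one of us is a knave" - this is TRUE because Henry and Ivy are knaves.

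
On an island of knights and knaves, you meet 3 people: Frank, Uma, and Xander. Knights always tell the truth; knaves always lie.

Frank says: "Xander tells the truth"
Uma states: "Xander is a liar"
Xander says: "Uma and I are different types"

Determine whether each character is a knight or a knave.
Frank is a knight.
Uma is a knave.
Xander is a knight.

Verification:
- Frank (knight) says "Xander tells the truth" - this is TRUE because Xander is a knight.
- Uma (knave) says "Xander is a liar" - this is FALSE (a lie) because Xander is a knight.
- Xander (knight) says "Uma and I are different types" - this is TRUE because Xander is a knight and Uma is a knave.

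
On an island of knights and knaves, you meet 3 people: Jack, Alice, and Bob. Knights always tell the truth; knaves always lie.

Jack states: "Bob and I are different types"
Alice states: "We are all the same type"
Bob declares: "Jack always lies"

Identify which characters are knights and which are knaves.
Jack is a knight.
Alice is a knave.
Bob is a knave.

Verification:
- Jack (knight) says "Bob and I are different types" - this is TRUE because Jack is a knight and Bob is a knave.
- Alice (knave) says "We are all the same type" - this is FALSE (a lie) because Jack is a knight and Alice and Bob are knaves.
- Bob (knave) says "Jack always lies" - this is FALSE (a lie) because Jack is a knight.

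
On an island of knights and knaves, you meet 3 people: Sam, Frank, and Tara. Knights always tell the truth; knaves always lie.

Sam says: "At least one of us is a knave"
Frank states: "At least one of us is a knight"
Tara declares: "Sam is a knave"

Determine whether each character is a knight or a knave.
Sam is a knight.
Frank is a knight.
Tara is a knave.

Verification:
- Sam (knight) says "At least one of us is a knave" - this is TRUE because Tara is a knave.
- Frank (knight) says "At least one of us is a knight" - this is TRUE because Sam and Frank are knights.
- Tara (knave) says "Sam is a knave" - this is FALSE (a lie) because Sam is a knight.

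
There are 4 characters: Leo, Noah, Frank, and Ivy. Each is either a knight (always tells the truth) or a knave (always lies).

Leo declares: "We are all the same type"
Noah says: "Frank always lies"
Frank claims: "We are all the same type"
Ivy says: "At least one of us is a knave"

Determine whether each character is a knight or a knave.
Leo is a knave.
Noah is a knight.
Frank is a knave.
Ivy is a knight.

Verification:
- Leo (knave) says "We are all the same type" - this is FALSE (a lie) because Noah and Ivy are knights and Leo and Frank are knaves.
- Noah (knight) says "Frank always lies" - this is TRUE because Frank is a knave.
- Frank (knave) says "We are all the same type" - this is FALSE (a lie) because Noah and Ivy are knights and Leo and Frank are knaves.
- Ivy (knight) says "At least one of us is a knave" - this is TRUE because Leo and Frank are knaves.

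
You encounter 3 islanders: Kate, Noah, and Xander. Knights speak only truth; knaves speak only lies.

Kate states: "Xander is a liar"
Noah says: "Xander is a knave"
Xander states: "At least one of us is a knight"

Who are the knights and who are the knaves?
Kate is a knave.
Noah is a knave.
Xander is a knight.

Verification:
- Kate (knave) says "Xander is a liar" - this is FALSE (a lie) because Xander is a knight.
- Noah (knave) says "Xander is a knave" - this is FALSE (a lie) because Xander is a knight.
- Xander (knight) says "At least one of us is a knight" - this is TRUE because Xander is a knight.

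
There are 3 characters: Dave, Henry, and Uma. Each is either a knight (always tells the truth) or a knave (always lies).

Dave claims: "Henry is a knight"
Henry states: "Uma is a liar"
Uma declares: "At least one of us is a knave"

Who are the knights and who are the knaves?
Dave is a knave.
Henry is a knave.
Uma is a knight.

Verification:
- Dave (knave) says "Henry is a knight" - this is FALSE (a lie) because Henry is a knave.
- Henry (knave) says "Uma is a liar" - this is FALSE (a lie) because Uma is a knight.
- Uma (knight) says "At least one of us is a knave" - this is TRUE because Dave and Henry are knaves.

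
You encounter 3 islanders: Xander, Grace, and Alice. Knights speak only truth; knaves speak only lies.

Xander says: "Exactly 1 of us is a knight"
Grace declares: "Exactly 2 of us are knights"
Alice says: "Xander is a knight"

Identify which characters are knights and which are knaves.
Xander is a knave.
Grace is a knave.
Alice is a knave.

Verification:
- Xander (knave) says "Exactly 1 of us is a knight" - this is FALSE (a lie) because there are 0 knights.
- Grace (knave) says "Exactly 2 of us are knights" - this is FALSE (a lie) because there are 0 knights.
- Alice (knave) says "Xander is a knight" - this is FALSE (a lie) because Xander is a knave.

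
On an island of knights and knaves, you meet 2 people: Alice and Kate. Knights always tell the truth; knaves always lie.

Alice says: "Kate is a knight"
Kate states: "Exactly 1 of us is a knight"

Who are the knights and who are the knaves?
Alice is a knave.
Kate is a knave.

Verification:
- Alice (knave) says "Kate is a knight" - this is FALSE (a lie) because Kate is a knave.
- Kate (knave) says "Exactly 1 of us is a knight" - this is FALSE (a lie) because there are 0 knights.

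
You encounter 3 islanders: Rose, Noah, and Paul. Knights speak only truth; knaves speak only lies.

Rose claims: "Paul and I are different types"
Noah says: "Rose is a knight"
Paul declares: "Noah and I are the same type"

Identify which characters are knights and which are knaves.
Rose is a knight.
Noah is a knight.
Paul is a knave.

Verification:
- Rose (knight) says "Paul and I are different types" - this is TRUE because Rose is a knight and Paul is a knave.
- Noah (knight) says "Rose is a knight" - this is TRUE because Rose is a knight.
- Paul (knave) says "Noah and I are the same type" - this is FALSE (a lie) because Paul is a knave and Noah is a knight.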